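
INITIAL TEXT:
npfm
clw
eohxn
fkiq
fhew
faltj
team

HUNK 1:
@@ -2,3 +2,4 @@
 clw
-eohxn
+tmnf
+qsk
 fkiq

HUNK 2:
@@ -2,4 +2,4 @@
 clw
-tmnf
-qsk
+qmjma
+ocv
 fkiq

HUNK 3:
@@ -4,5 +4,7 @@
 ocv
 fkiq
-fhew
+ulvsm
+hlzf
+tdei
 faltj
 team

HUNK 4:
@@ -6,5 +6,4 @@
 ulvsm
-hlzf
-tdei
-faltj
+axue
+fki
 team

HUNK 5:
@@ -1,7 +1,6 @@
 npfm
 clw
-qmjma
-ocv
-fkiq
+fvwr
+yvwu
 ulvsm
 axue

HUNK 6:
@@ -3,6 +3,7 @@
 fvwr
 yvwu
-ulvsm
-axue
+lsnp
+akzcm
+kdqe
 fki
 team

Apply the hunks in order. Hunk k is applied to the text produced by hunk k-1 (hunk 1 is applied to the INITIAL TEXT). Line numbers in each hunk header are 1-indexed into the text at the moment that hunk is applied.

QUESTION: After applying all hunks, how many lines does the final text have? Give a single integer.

Answer: 9

Derivation:
Hunk 1: at line 2 remove [eohxn] add [tmnf,qsk] -> 8 lines: npfm clw tmnf qsk fkiq fhew faltj team
Hunk 2: at line 2 remove [tmnf,qsk] add [qmjma,ocv] -> 8 lines: npfm clw qmjma ocv fkiq fhew faltj team
Hunk 3: at line 4 remove [fhew] add [ulvsm,hlzf,tdei] -> 10 lines: npfm clw qmjma ocv fkiq ulvsm hlzf tdei faltj team
Hunk 4: at line 6 remove [hlzf,tdei,faltj] add [axue,fki] -> 9 lines: npfm clw qmjma ocv fkiq ulvsm axue fki team
Hunk 5: at line 1 remove [qmjma,ocv,fkiq] add [fvwr,yvwu] -> 8 lines: npfm clw fvwr yvwu ulvsm axue fki team
Hunk 6: at line 3 remove [ulvsm,axue] add [lsnp,akzcm,kdqe] -> 9 lines: npfm clw fvwr yvwu lsnp akzcm kdqe fki team
Final line count: 9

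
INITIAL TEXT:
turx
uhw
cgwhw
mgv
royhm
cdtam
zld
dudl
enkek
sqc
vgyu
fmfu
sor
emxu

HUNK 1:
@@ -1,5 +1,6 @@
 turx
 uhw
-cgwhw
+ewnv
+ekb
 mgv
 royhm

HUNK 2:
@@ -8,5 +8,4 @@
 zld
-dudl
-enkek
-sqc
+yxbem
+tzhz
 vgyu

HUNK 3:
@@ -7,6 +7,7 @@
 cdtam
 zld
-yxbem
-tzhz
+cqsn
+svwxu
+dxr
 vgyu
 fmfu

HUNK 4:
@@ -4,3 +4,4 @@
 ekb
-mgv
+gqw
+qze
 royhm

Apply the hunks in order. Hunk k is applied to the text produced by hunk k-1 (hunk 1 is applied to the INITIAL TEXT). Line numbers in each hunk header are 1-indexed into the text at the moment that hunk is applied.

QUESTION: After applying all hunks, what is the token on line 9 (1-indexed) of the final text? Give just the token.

Hunk 1: at line 1 remove [cgwhw] add [ewnv,ekb] -> 15 lines: turx uhw ewnv ekb mgv royhm cdtam zld dudl enkek sqc vgyu fmfu sor emxu
Hunk 2: at line 8 remove [dudl,enkek,sqc] add [yxbem,tzhz] -> 14 lines: turx uhw ewnv ekb mgv royhm cdtam zld yxbem tzhz vgyu fmfu sor emxu
Hunk 3: at line 7 remove [yxbem,tzhz] add [cqsn,svwxu,dxr] -> 15 lines: turx uhw ewnv ekb mgv royhm cdtam zld cqsn svwxu dxr vgyu fmfu sor emxu
Hunk 4: at line 4 remove [mgv] add [gqw,qze] -> 16 lines: turx uhw ewnv ekb gqw qze royhm cdtam zld cqsn svwxu dxr vgyu fmfu sor emxu
Final line 9: zld

Answer: zld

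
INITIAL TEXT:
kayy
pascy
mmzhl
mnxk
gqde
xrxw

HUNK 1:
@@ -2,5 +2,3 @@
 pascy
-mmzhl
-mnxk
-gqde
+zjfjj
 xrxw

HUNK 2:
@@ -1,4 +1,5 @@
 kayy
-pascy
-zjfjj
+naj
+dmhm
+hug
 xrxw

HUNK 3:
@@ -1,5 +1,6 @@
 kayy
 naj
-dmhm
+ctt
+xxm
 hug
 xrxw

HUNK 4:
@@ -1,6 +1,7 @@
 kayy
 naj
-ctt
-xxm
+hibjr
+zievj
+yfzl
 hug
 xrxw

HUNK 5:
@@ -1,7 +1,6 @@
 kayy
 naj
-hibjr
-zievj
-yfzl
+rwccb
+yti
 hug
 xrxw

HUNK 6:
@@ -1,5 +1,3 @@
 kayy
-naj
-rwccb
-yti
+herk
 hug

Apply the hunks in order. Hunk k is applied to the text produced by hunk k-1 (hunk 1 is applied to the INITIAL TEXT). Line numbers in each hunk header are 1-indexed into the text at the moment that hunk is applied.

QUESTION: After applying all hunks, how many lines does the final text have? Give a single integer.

Hunk 1: at line 2 remove [mmzhl,mnxk,gqde] add [zjfjj] -> 4 lines: kayy pascy zjfjj xrxw
Hunk 2: at line 1 remove [pascy,zjfjj] add [naj,dmhm,hug] -> 5 lines: kayy naj dmhm hug xrxw
Hunk 3: at line 1 remove [dmhm] add [ctt,xxm] -> 6 lines: kayy naj ctt xxm hug xrxw
Hunk 4: at line 1 remove [ctt,xxm] add [hibjr,zievj,yfzl] -> 7 lines: kayy naj hibjr zievj yfzl hug xrxw
Hunk 5: at line 1 remove [hibjr,zievj,yfzl] add [rwccb,yti] -> 6 lines: kayy naj rwccb yti hug xrxw
Hunk 6: at line 1 remove [naj,rwccb,yti] add [herk] -> 4 lines: kayy herk hug xrxw
Final line count: 4

Answer: 4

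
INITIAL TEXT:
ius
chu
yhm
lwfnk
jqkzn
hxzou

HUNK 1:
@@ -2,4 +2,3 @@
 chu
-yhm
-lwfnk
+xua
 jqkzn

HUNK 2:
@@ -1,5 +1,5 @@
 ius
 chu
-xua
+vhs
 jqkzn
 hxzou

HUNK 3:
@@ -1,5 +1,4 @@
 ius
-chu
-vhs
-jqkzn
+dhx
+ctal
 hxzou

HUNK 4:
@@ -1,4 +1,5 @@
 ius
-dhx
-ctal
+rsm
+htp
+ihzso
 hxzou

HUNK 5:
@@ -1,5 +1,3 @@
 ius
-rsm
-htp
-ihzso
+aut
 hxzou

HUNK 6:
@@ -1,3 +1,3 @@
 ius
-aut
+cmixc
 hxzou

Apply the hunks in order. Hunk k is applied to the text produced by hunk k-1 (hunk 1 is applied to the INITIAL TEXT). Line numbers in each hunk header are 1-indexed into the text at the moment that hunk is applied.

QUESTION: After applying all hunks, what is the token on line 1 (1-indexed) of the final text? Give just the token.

Hunk 1: at line 2 remove [yhm,lwfnk] add [xua] -> 5 lines: ius chu xua jqkzn hxzou
Hunk 2: at line 1 remove [xua] add [vhs] -> 5 lines: ius chu vhs jqkzn hxzou
Hunk 3: at line 1 remove [chu,vhs,jqkzn] add [dhx,ctal] -> 4 lines: ius dhx ctal hxzou
Hunk 4: at line 1 remove [dhx,ctal] add [rsm,htp,ihzso] -> 5 lines: ius rsm htp ihzso hxzou
Hunk 5: at line 1 remove [rsm,htp,ihzso] add [aut] -> 3 lines: ius aut hxzou
Hunk 6: at line 1 remove [aut] add [cmixc] -> 3 lines: ius cmixc hxzou
Final line 1: ius

Answer: ius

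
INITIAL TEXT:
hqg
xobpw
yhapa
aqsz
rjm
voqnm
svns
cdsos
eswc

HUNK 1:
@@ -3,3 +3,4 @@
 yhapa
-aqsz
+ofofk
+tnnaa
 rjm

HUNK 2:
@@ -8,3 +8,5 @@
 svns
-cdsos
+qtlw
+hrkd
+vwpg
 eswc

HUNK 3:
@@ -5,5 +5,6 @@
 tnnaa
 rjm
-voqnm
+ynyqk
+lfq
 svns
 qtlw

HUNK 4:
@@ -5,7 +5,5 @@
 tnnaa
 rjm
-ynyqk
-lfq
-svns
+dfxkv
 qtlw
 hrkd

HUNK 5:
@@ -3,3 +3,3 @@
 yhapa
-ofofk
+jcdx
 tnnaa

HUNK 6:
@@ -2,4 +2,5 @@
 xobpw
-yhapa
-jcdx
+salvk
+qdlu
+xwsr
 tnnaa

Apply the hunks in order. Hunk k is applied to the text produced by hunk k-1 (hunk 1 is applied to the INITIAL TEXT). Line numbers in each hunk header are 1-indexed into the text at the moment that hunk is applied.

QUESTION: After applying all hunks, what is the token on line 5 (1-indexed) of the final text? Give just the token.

Answer: xwsr

Derivation:
Hunk 1: at line 3 remove [aqsz] add [ofofk,tnnaa] -> 10 lines: hqg xobpw yhapa ofofk tnnaa rjm voqnm svns cdsos eswc
Hunk 2: at line 8 remove [cdsos] add [qtlw,hrkd,vwpg] -> 12 lines: hqg xobpw yhapa ofofk tnnaa rjm voqnm svns qtlw hrkd vwpg eswc
Hunk 3: at line 5 remove [voqnm] add [ynyqk,lfq] -> 13 lines: hqg xobpw yhapa ofofk tnnaa rjm ynyqk lfq svns qtlw hrkd vwpg eswc
Hunk 4: at line 5 remove [ynyqk,lfq,svns] add [dfxkv] -> 11 lines: hqg xobpw yhapa ofofk tnnaa rjm dfxkv qtlw hrkd vwpg eswc
Hunk 5: at line 3 remove [ofofk] add [jcdx] -> 11 lines: hqg xobpw yhapa jcdx tnnaa rjm dfxkv qtlw hrkd vwpg eswc
Hunk 6: at line 2 remove [yhapa,jcdx] add [salvk,qdlu,xwsr] -> 12 lines: hqg xobpw salvk qdlu xwsr tnnaa rjm dfxkv qtlw hrkd vwpg eswc
Final line 5: xwsr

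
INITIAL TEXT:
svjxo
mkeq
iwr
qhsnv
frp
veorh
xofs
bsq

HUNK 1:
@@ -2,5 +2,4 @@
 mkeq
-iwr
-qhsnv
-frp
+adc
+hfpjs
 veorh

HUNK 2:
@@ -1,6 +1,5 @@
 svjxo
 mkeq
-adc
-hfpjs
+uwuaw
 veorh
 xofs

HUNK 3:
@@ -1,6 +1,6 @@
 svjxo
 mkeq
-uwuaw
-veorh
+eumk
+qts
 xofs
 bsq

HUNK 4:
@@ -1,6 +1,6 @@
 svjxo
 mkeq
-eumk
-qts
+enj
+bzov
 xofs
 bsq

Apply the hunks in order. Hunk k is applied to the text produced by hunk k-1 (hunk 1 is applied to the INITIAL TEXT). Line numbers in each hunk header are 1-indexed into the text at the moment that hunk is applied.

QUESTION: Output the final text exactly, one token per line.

Answer: svjxo
mkeq
enj
bzov
xofs
bsq

Derivation:
Hunk 1: at line 2 remove [iwr,qhsnv,frp] add [adc,hfpjs] -> 7 lines: svjxo mkeq adc hfpjs veorh xofs bsq
Hunk 2: at line 1 remove [adc,hfpjs] add [uwuaw] -> 6 lines: svjxo mkeq uwuaw veorh xofs bsq
Hunk 3: at line 1 remove [uwuaw,veorh] add [eumk,qts] -> 6 lines: svjxo mkeq eumk qts xofs bsq
Hunk 4: at line 1 remove [eumk,qts] add [enj,bzov] -> 6 lines: svjxo mkeq enj bzov xofs bsq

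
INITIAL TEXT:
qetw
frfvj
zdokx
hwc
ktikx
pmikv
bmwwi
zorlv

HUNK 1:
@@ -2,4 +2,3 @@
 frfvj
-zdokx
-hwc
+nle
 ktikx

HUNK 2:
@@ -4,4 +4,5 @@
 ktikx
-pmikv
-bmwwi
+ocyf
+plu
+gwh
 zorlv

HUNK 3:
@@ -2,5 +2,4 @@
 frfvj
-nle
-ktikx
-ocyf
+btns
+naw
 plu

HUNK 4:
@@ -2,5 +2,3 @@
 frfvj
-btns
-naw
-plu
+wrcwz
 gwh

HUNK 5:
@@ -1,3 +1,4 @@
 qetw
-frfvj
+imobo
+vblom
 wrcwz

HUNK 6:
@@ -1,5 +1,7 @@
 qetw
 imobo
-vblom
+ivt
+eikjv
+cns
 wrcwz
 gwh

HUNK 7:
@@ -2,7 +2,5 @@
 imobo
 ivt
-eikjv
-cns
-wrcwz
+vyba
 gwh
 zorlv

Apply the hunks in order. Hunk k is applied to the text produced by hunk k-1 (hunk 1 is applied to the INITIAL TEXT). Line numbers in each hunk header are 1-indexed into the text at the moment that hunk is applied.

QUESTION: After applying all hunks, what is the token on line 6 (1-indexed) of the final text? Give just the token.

Answer: zorlv

Derivation:
Hunk 1: at line 2 remove [zdokx,hwc] add [nle] -> 7 lines: qetw frfvj nle ktikx pmikv bmwwi zorlv
Hunk 2: at line 4 remove [pmikv,bmwwi] add [ocyf,plu,gwh] -> 8 lines: qetw frfvj nle ktikx ocyf plu gwh zorlv
Hunk 3: at line 2 remove [nle,ktikx,ocyf] add [btns,naw] -> 7 lines: qetw frfvj btns naw plu gwh zorlv
Hunk 4: at line 2 remove [btns,naw,plu] add [wrcwz] -> 5 lines: qetw frfvj wrcwz gwh zorlv
Hunk 5: at line 1 remove [frfvj] add [imobo,vblom] -> 6 lines: qetw imobo vblom wrcwz gwh zorlv
Hunk 6: at line 1 remove [vblom] add [ivt,eikjv,cns] -> 8 lines: qetw imobo ivt eikjv cns wrcwz gwh zorlv
Hunk 7: at line 2 remove [eikjv,cns,wrcwz] add [vyba] -> 6 lines: qetw imobo ivt vyba gwh zorlv
Final line 6: zorlv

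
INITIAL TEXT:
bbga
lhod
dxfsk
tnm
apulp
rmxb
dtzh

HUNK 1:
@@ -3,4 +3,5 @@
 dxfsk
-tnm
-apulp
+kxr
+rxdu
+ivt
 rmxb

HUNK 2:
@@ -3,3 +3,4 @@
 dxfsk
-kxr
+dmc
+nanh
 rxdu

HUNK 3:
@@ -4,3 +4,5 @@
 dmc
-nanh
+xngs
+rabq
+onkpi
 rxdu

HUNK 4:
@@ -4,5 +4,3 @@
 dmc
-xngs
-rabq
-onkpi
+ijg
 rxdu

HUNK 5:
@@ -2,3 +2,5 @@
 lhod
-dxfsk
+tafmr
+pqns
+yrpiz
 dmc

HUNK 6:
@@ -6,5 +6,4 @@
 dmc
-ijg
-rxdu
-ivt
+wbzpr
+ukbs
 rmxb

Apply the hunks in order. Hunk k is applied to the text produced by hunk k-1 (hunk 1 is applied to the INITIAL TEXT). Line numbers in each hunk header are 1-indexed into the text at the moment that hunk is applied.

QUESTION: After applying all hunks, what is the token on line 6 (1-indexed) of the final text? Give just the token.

Answer: dmc

Derivation:
Hunk 1: at line 3 remove [tnm,apulp] add [kxr,rxdu,ivt] -> 8 lines: bbga lhod dxfsk kxr rxdu ivt rmxb dtzh
Hunk 2: at line 3 remove [kxr] add [dmc,nanh] -> 9 lines: bbga lhod dxfsk dmc nanh rxdu ivt rmxb dtzh
Hunk 3: at line 4 remove [nanh] add [xngs,rabq,onkpi] -> 11 lines: bbga lhod dxfsk dmc xngs rabq onkpi rxdu ivt rmxb dtzh
Hunk 4: at line 4 remove [xngs,rabq,onkpi] add [ijg] -> 9 lines: bbga lhod dxfsk dmc ijg rxdu ivt rmxb dtzh
Hunk 5: at line 2 remove [dxfsk] add [tafmr,pqns,yrpiz] -> 11 lines: bbga lhod tafmr pqns yrpiz dmc ijg rxdu ivt rmxb dtzh
Hunk 6: at line 6 remove [ijg,rxdu,ivt] add [wbzpr,ukbs] -> 10 lines: bbga lhod tafmr pqns yrpiz dmc wbzpr ukbs rmxb dtzh
Final line 6: dmc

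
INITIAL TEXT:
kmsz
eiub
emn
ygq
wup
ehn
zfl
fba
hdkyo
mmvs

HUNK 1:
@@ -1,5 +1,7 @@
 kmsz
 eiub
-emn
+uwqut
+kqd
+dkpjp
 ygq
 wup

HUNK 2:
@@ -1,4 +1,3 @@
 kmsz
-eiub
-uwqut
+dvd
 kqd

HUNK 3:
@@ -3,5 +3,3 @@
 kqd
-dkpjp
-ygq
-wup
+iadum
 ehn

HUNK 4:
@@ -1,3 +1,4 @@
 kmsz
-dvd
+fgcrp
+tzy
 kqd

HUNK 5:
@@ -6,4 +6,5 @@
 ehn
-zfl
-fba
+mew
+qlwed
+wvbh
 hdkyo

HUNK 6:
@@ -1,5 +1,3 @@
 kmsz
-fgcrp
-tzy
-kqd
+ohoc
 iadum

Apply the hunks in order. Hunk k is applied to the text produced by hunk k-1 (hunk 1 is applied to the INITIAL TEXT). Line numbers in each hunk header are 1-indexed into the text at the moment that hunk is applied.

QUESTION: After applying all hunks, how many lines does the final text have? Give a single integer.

Hunk 1: at line 1 remove [emn] add [uwqut,kqd,dkpjp] -> 12 lines: kmsz eiub uwqut kqd dkpjp ygq wup ehn zfl fba hdkyo mmvs
Hunk 2: at line 1 remove [eiub,uwqut] add [dvd] -> 11 lines: kmsz dvd kqd dkpjp ygq wup ehn zfl fba hdkyo mmvs
Hunk 3: at line 3 remove [dkpjp,ygq,wup] add [iadum] -> 9 lines: kmsz dvd kqd iadum ehn zfl fba hdkyo mmvs
Hunk 4: at line 1 remove [dvd] add [fgcrp,tzy] -> 10 lines: kmsz fgcrp tzy kqd iadum ehn zfl fba hdkyo mmvs
Hunk 5: at line 6 remove [zfl,fba] add [mew,qlwed,wvbh] -> 11 lines: kmsz fgcrp tzy kqd iadum ehn mew qlwed wvbh hdkyo mmvs
Hunk 6: at line 1 remove [fgcrp,tzy,kqd] add [ohoc] -> 9 lines: kmsz ohoc iadum ehn mew qlwed wvbh hdkyo mmvs
Final line count: 9

Answer: 9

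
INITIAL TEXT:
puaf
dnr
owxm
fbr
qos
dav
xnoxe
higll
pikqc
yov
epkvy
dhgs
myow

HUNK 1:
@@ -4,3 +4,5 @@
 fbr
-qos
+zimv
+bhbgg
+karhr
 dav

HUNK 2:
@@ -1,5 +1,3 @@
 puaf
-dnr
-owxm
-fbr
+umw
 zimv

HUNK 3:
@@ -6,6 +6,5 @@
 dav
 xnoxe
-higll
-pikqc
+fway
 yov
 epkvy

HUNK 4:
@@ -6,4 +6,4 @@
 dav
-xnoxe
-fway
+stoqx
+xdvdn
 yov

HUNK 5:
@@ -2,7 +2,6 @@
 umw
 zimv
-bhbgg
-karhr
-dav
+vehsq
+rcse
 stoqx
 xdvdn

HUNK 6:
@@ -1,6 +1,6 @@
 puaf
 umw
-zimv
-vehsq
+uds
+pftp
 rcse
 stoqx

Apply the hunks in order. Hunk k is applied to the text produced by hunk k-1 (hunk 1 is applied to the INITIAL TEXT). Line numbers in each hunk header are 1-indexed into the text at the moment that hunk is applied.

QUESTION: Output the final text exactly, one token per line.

Answer: puaf
umw
uds
pftp
rcse
stoqx
xdvdn
yov
epkvy
dhgs
myow

Derivation:
Hunk 1: at line 4 remove [qos] add [zimv,bhbgg,karhr] -> 15 lines: puaf dnr owxm fbr zimv bhbgg karhr dav xnoxe higll pikqc yov epkvy dhgs myow
Hunk 2: at line 1 remove [dnr,owxm,fbr] add [umw] -> 13 lines: puaf umw zimv bhbgg karhr dav xnoxe higll pikqc yov epkvy dhgs myow
Hunk 3: at line 6 remove [higll,pikqc] add [fway] -> 12 lines: puaf umw zimv bhbgg karhr dav xnoxe fway yov epkvy dhgs myow
Hunk 4: at line 6 remove [xnoxe,fway] add [stoqx,xdvdn] -> 12 lines: puaf umw zimv bhbgg karhr dav stoqx xdvdn yov epkvy dhgs myow
Hunk 5: at line 2 remove [bhbgg,karhr,dav] add [vehsq,rcse] -> 11 lines: puaf umw zimv vehsq rcse stoqx xdvdn yov epkvy dhgs myow
Hunk 6: at line 1 remove [zimv,vehsq] add [uds,pftp] -> 11 lines: puaf umw uds pftp rcse stoqx xdvdn yov epkvy dhgs myow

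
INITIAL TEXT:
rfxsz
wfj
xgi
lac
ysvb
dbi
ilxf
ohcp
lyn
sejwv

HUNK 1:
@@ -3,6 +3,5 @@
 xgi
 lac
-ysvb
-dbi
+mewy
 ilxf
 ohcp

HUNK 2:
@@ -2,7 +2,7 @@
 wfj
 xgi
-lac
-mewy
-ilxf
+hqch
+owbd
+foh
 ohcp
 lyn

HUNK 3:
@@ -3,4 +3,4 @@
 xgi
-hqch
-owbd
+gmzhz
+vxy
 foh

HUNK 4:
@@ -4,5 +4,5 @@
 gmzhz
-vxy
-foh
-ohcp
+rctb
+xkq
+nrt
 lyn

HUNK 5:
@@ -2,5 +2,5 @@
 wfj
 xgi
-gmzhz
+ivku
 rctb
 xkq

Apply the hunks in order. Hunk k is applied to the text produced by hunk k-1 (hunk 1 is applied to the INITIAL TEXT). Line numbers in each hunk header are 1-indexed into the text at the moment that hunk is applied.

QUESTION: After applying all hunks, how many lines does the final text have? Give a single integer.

Answer: 9

Derivation:
Hunk 1: at line 3 remove [ysvb,dbi] add [mewy] -> 9 lines: rfxsz wfj xgi lac mewy ilxf ohcp lyn sejwv
Hunk 2: at line 2 remove [lac,mewy,ilxf] add [hqch,owbd,foh] -> 9 lines: rfxsz wfj xgi hqch owbd foh ohcp lyn sejwv
Hunk 3: at line 3 remove [hqch,owbd] add [gmzhz,vxy] -> 9 lines: rfxsz wfj xgi gmzhz vxy foh ohcp lyn sejwv
Hunk 4: at line 4 remove [vxy,foh,ohcp] add [rctb,xkq,nrt] -> 9 lines: rfxsz wfj xgi gmzhz rctb xkq nrt lyn sejwv
Hunk 5: at line 2 remove [gmzhz] add [ivku] -> 9 lines: rfxsz wfj xgi ivku rctb xkq nrt lyn sejwv
Final line count: 9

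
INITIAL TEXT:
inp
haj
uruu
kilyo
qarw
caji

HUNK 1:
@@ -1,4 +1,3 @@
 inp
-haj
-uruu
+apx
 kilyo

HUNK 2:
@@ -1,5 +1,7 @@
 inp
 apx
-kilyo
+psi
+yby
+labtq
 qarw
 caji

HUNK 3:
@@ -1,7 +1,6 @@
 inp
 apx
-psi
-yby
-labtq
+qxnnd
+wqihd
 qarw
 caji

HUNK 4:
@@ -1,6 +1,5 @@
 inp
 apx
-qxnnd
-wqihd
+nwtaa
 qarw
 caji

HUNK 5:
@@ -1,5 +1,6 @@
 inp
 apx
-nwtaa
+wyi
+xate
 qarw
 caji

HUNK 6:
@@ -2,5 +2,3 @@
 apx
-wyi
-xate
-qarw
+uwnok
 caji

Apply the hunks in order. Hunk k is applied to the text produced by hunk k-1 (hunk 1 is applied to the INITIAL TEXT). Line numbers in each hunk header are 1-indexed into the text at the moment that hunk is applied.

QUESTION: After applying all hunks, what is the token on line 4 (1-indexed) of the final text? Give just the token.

Answer: caji

Derivation:
Hunk 1: at line 1 remove [haj,uruu] add [apx] -> 5 lines: inp apx kilyo qarw caji
Hunk 2: at line 1 remove [kilyo] add [psi,yby,labtq] -> 7 lines: inp apx psi yby labtq qarw caji
Hunk 3: at line 1 remove [psi,yby,labtq] add [qxnnd,wqihd] -> 6 lines: inp apx qxnnd wqihd qarw caji
Hunk 4: at line 1 remove [qxnnd,wqihd] add [nwtaa] -> 5 lines: inp apx nwtaa qarw caji
Hunk 5: at line 1 remove [nwtaa] add [wyi,xate] -> 6 lines: inp apx wyi xate qarw caji
Hunk 6: at line 2 remove [wyi,xate,qarw] add [uwnok] -> 4 lines: inp apx uwnok caji
Final line 4: caji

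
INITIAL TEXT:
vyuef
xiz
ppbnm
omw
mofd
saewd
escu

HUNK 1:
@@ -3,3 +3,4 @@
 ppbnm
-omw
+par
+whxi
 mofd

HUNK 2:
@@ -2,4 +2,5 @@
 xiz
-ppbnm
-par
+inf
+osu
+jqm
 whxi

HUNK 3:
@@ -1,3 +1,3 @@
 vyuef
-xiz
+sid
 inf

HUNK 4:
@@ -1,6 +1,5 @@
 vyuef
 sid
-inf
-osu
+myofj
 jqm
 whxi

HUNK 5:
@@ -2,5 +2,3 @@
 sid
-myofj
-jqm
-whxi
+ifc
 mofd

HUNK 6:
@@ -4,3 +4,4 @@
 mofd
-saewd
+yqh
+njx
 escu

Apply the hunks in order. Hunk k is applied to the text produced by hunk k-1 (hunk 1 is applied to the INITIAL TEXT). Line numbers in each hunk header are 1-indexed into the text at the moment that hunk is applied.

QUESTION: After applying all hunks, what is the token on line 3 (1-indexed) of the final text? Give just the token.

Answer: ifc

Derivation:
Hunk 1: at line 3 remove [omw] add [par,whxi] -> 8 lines: vyuef xiz ppbnm par whxi mofd saewd escu
Hunk 2: at line 2 remove [ppbnm,par] add [inf,osu,jqm] -> 9 lines: vyuef xiz inf osu jqm whxi mofd saewd escu
Hunk 3: at line 1 remove [xiz] add [sid] -> 9 lines: vyuef sid inf osu jqm whxi mofd saewd escu
Hunk 4: at line 1 remove [inf,osu] add [myofj] -> 8 lines: vyuef sid myofj jqm whxi mofd saewd escu
Hunk 5: at line 2 remove [myofj,jqm,whxi] add [ifc] -> 6 lines: vyuef sid ifc mofd saewd escu
Hunk 6: at line 4 remove [saewd] add [yqh,njx] -> 7 lines: vyuef sid ifc mofd yqh njx escu
Final line 3: ifc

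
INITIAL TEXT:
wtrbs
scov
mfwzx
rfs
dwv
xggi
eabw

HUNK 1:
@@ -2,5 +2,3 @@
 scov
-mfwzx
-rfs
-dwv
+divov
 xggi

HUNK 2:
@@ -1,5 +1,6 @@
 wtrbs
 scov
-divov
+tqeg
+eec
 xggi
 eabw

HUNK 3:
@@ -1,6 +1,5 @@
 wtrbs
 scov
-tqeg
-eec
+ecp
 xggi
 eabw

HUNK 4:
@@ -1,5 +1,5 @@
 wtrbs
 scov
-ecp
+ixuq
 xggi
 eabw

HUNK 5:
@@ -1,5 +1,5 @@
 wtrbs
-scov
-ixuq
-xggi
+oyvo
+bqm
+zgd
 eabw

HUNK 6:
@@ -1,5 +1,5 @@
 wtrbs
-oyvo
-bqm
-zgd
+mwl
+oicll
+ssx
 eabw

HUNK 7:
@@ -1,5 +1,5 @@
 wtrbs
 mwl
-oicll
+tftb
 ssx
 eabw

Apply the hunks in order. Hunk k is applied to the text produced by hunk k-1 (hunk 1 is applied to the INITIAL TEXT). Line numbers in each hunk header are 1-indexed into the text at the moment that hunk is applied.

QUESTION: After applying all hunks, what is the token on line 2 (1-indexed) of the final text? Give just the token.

Answer: mwl

Derivation:
Hunk 1: at line 2 remove [mfwzx,rfs,dwv] add [divov] -> 5 lines: wtrbs scov divov xggi eabw
Hunk 2: at line 1 remove [divov] add [tqeg,eec] -> 6 lines: wtrbs scov tqeg eec xggi eabw
Hunk 3: at line 1 remove [tqeg,eec] add [ecp] -> 5 lines: wtrbs scov ecp xggi eabw
Hunk 4: at line 1 remove [ecp] add [ixuq] -> 5 lines: wtrbs scov ixuq xggi eabw
Hunk 5: at line 1 remove [scov,ixuq,xggi] add [oyvo,bqm,zgd] -> 5 lines: wtrbs oyvo bqm zgd eabw
Hunk 6: at line 1 remove [oyvo,bqm,zgd] add [mwl,oicll,ssx] -> 5 lines: wtrbs mwl oicll ssx eabw
Hunk 7: at line 1 remove [oicll] add [tftb] -> 5 lines: wtrbs mwl tftb ssx eabw
Final line 2: mwl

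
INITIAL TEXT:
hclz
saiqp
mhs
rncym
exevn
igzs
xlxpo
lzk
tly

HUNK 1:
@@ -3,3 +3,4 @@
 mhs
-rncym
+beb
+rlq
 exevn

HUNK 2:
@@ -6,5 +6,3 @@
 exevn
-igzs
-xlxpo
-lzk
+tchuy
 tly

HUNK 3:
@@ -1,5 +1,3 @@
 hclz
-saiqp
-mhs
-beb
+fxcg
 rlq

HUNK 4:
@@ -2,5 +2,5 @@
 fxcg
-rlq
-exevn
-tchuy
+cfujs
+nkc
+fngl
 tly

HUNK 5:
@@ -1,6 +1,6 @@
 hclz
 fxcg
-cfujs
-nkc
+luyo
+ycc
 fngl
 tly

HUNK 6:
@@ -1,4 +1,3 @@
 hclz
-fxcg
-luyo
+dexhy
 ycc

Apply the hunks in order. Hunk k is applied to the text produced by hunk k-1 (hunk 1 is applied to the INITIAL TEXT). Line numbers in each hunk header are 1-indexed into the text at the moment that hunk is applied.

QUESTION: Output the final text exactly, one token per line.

Hunk 1: at line 3 remove [rncym] add [beb,rlq] -> 10 lines: hclz saiqp mhs beb rlq exevn igzs xlxpo lzk tly
Hunk 2: at line 6 remove [igzs,xlxpo,lzk] add [tchuy] -> 8 lines: hclz saiqp mhs beb rlq exevn tchuy tly
Hunk 3: at line 1 remove [saiqp,mhs,beb] add [fxcg] -> 6 lines: hclz fxcg rlq exevn tchuy tly
Hunk 4: at line 2 remove [rlq,exevn,tchuy] add [cfujs,nkc,fngl] -> 6 lines: hclz fxcg cfujs nkc fngl tly
Hunk 5: at line 1 remove [cfujs,nkc] add [luyo,ycc] -> 6 lines: hclz fxcg luyo ycc fngl tly
Hunk 6: at line 1 remove [fxcg,luyo] add [dexhy] -> 5 lines: hclz dexhy ycc fngl tly

Answer: hclz
dexhy
ycc
fngl
tly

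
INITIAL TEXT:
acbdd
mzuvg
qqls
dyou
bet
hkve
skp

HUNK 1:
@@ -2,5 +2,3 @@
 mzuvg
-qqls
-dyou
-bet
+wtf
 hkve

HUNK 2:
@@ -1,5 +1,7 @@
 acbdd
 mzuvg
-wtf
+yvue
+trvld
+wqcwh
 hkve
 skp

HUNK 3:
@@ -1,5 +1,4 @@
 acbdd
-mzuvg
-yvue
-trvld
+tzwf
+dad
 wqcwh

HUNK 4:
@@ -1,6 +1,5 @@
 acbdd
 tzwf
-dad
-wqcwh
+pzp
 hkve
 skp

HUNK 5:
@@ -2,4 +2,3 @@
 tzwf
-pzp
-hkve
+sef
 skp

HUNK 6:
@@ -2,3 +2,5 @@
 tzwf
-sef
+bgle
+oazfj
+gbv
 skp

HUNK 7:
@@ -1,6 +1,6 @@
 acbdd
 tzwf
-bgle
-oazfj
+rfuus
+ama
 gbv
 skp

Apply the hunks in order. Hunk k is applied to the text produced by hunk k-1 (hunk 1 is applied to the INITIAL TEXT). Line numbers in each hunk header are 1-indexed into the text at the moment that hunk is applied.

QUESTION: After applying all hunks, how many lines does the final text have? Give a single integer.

Answer: 6

Derivation:
Hunk 1: at line 2 remove [qqls,dyou,bet] add [wtf] -> 5 lines: acbdd mzuvg wtf hkve skp
Hunk 2: at line 1 remove [wtf] add [yvue,trvld,wqcwh] -> 7 lines: acbdd mzuvg yvue trvld wqcwh hkve skp
Hunk 3: at line 1 remove [mzuvg,yvue,trvld] add [tzwf,dad] -> 6 lines: acbdd tzwf dad wqcwh hkve skp
Hunk 4: at line 1 remove [dad,wqcwh] add [pzp] -> 5 lines: acbdd tzwf pzp hkve skp
Hunk 5: at line 2 remove [pzp,hkve] add [sef] -> 4 lines: acbdd tzwf sef skp
Hunk 6: at line 2 remove [sef] add [bgle,oazfj,gbv] -> 6 lines: acbdd tzwf bgle oazfj gbv skp
Hunk 7: at line 1 remove [bgle,oazfj] add [rfuus,ama] -> 6 lines: acbdd tzwf rfuus ama gbv skp
Final line count: 6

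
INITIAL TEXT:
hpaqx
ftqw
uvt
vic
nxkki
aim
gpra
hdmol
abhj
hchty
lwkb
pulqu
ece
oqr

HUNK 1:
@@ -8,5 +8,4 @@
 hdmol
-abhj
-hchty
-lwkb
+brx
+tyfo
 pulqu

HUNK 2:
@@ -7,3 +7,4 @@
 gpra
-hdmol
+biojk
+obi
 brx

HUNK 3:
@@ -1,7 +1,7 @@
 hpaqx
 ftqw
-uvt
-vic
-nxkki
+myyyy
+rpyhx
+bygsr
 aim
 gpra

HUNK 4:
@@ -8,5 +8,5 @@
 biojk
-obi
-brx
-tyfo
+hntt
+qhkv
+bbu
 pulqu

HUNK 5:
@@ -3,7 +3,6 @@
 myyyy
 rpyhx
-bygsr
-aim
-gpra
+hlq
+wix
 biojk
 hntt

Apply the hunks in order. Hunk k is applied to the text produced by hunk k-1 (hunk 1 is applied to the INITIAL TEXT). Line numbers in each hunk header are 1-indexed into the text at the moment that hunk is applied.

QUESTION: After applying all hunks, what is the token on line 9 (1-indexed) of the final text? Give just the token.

Answer: qhkv

Derivation:
Hunk 1: at line 8 remove [abhj,hchty,lwkb] add [brx,tyfo] -> 13 lines: hpaqx ftqw uvt vic nxkki aim gpra hdmol brx tyfo pulqu ece oqr
Hunk 2: at line 7 remove [hdmol] add [biojk,obi] -> 14 lines: hpaqx ftqw uvt vic nxkki aim gpra biojk obi brx tyfo pulqu ece oqr
Hunk 3: at line 1 remove [uvt,vic,nxkki] add [myyyy,rpyhx,bygsr] -> 14 lines: hpaqx ftqw myyyy rpyhx bygsr aim gpra biojk obi brx tyfo pulqu ece oqr
Hunk 4: at line 8 remove [obi,brx,tyfo] add [hntt,qhkv,bbu] -> 14 lines: hpaqx ftqw myyyy rpyhx bygsr aim gpra biojk hntt qhkv bbu pulqu ece oqr
Hunk 5: at line 3 remove [bygsr,aim,gpra] add [hlq,wix] -> 13 lines: hpaqx ftqw myyyy rpyhx hlq wix biojk hntt qhkv bbu pulqu ece oqr
Final line 9: qhkv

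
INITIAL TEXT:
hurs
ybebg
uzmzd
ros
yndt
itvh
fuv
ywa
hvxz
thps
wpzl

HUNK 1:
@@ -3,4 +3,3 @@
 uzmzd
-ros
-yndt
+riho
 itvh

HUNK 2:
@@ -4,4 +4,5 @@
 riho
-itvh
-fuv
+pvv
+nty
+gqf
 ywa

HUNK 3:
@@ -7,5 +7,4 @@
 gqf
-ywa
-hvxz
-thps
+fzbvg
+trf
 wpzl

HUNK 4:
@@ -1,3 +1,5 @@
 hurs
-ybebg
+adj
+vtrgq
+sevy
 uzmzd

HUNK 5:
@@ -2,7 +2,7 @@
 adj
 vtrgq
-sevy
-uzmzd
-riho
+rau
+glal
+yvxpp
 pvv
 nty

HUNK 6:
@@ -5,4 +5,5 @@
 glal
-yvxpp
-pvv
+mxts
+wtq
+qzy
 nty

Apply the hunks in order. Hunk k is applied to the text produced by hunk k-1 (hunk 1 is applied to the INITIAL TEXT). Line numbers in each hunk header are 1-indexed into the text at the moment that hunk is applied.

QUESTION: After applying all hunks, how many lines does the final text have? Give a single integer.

Hunk 1: at line 3 remove [ros,yndt] add [riho] -> 10 lines: hurs ybebg uzmzd riho itvh fuv ywa hvxz thps wpzl
Hunk 2: at line 4 remove [itvh,fuv] add [pvv,nty,gqf] -> 11 lines: hurs ybebg uzmzd riho pvv nty gqf ywa hvxz thps wpzl
Hunk 3: at line 7 remove [ywa,hvxz,thps] add [fzbvg,trf] -> 10 lines: hurs ybebg uzmzd riho pvv nty gqf fzbvg trf wpzl
Hunk 4: at line 1 remove [ybebg] add [adj,vtrgq,sevy] -> 12 lines: hurs adj vtrgq sevy uzmzd riho pvv nty gqf fzbvg trf wpzl
Hunk 5: at line 2 remove [sevy,uzmzd,riho] add [rau,glal,yvxpp] -> 12 lines: hurs adj vtrgq rau glal yvxpp pvv nty gqf fzbvg trf wpzl
Hunk 6: at line 5 remove [yvxpp,pvv] add [mxts,wtq,qzy] -> 13 lines: hurs adj vtrgq rau glal mxts wtq qzy nty gqf fzbvg trf wpzl
Final line count: 13

Answer: 13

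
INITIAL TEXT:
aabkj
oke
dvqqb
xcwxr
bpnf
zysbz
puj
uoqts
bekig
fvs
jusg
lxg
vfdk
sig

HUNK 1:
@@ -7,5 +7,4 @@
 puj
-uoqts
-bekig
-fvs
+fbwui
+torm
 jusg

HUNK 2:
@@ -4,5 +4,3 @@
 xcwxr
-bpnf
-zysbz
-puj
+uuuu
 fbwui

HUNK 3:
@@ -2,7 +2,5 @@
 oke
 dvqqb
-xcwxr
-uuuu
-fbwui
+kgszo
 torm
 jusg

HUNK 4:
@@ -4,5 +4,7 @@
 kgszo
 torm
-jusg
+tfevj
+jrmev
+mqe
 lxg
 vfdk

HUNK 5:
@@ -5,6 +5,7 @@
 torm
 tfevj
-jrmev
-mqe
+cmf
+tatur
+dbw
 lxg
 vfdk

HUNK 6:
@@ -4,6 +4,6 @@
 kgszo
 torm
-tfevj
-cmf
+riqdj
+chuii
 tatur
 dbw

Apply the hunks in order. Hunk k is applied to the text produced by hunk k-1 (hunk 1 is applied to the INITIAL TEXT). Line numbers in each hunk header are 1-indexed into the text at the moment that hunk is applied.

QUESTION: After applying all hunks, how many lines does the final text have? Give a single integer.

Hunk 1: at line 7 remove [uoqts,bekig,fvs] add [fbwui,torm] -> 13 lines: aabkj oke dvqqb xcwxr bpnf zysbz puj fbwui torm jusg lxg vfdk sig
Hunk 2: at line 4 remove [bpnf,zysbz,puj] add [uuuu] -> 11 lines: aabkj oke dvqqb xcwxr uuuu fbwui torm jusg lxg vfdk sig
Hunk 3: at line 2 remove [xcwxr,uuuu,fbwui] add [kgszo] -> 9 lines: aabkj oke dvqqb kgszo torm jusg lxg vfdk sig
Hunk 4: at line 4 remove [jusg] add [tfevj,jrmev,mqe] -> 11 lines: aabkj oke dvqqb kgszo torm tfevj jrmev mqe lxg vfdk sig
Hunk 5: at line 5 remove [jrmev,mqe] add [cmf,tatur,dbw] -> 12 lines: aabkj oke dvqqb kgszo torm tfevj cmf tatur dbw lxg vfdk sig
Hunk 6: at line 4 remove [tfevj,cmf] add [riqdj,chuii] -> 12 lines: aabkj oke dvqqb kgszo torm riqdj chuii tatur dbw lxg vfdk sig
Final line count: 12

Answer: 12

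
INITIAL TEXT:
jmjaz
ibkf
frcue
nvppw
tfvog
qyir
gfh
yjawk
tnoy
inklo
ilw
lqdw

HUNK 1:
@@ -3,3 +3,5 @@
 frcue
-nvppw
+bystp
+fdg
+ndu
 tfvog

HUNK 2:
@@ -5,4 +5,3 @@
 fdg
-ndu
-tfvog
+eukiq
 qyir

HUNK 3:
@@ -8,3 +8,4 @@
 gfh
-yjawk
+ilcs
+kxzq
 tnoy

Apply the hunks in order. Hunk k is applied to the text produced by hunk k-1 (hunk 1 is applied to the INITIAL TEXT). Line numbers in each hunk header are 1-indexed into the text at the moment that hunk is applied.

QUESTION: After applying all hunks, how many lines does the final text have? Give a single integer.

Answer: 14

Derivation:
Hunk 1: at line 3 remove [nvppw] add [bystp,fdg,ndu] -> 14 lines: jmjaz ibkf frcue bystp fdg ndu tfvog qyir gfh yjawk tnoy inklo ilw lqdw
Hunk 2: at line 5 remove [ndu,tfvog] add [eukiq] -> 13 lines: jmjaz ibkf frcue bystp fdg eukiq qyir gfh yjawk tnoy inklo ilw lqdw
Hunk 3: at line 8 remove [yjawk] add [ilcs,kxzq] -> 14 lines: jmjaz ibkf frcue bystp fdg eukiq qyir gfh ilcs kxzq tnoy inklo ilw lqdw
Final line count: 14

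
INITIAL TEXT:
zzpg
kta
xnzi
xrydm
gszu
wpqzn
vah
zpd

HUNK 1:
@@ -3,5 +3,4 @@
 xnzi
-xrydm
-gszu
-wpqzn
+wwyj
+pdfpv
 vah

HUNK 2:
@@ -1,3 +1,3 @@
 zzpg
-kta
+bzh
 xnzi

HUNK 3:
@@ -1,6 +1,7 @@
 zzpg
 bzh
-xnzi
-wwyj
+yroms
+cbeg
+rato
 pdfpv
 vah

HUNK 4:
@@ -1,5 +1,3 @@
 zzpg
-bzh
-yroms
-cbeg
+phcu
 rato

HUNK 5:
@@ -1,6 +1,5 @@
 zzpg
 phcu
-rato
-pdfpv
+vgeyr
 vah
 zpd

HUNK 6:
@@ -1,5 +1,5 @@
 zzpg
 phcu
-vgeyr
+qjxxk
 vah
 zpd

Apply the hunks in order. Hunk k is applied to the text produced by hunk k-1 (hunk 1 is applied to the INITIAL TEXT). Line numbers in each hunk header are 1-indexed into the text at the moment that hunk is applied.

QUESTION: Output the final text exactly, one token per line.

Answer: zzpg
phcu
qjxxk
vah
zpd

Derivation:
Hunk 1: at line 3 remove [xrydm,gszu,wpqzn] add [wwyj,pdfpv] -> 7 lines: zzpg kta xnzi wwyj pdfpv vah zpd
Hunk 2: at line 1 remove [kta] add [bzh] -> 7 lines: zzpg bzh xnzi wwyj pdfpv vah zpd
Hunk 3: at line 1 remove [xnzi,wwyj] add [yroms,cbeg,rato] -> 8 lines: zzpg bzh yroms cbeg rato pdfpv vah zpd
Hunk 4: at line 1 remove [bzh,yroms,cbeg] add [phcu] -> 6 lines: zzpg phcu rato pdfpv vah zpd
Hunk 5: at line 1 remove [rato,pdfpv] add [vgeyr] -> 5 lines: zzpg phcu vgeyr vah zpd
Hunk 6: at line 1 remove [vgeyr] add [qjxxk] -> 5 lines: zzpg phcu qjxxk vah zpd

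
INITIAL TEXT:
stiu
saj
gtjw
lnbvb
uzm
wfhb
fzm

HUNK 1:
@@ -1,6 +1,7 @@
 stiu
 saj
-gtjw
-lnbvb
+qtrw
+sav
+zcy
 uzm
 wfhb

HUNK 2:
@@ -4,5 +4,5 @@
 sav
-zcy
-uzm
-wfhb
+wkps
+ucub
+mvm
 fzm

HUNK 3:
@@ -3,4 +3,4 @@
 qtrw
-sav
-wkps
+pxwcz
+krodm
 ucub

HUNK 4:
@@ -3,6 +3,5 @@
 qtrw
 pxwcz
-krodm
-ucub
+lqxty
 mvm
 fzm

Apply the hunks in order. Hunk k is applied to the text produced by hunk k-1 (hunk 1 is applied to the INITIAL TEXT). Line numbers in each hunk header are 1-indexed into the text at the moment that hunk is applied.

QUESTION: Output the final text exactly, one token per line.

Answer: stiu
saj
qtrw
pxwcz
lqxty
mvm
fzm

Derivation:
Hunk 1: at line 1 remove [gtjw,lnbvb] add [qtrw,sav,zcy] -> 8 lines: stiu saj qtrw sav zcy uzm wfhb fzm
Hunk 2: at line 4 remove [zcy,uzm,wfhb] add [wkps,ucub,mvm] -> 8 lines: stiu saj qtrw sav wkps ucub mvm fzm
Hunk 3: at line 3 remove [sav,wkps] add [pxwcz,krodm] -> 8 lines: stiu saj qtrw pxwcz krodm ucub mvm fzm
Hunk 4: at line 3 remove [krodm,ucub] add [lqxty] -> 7 lines: stiu saj qtrw pxwcz lqxty mvm fzm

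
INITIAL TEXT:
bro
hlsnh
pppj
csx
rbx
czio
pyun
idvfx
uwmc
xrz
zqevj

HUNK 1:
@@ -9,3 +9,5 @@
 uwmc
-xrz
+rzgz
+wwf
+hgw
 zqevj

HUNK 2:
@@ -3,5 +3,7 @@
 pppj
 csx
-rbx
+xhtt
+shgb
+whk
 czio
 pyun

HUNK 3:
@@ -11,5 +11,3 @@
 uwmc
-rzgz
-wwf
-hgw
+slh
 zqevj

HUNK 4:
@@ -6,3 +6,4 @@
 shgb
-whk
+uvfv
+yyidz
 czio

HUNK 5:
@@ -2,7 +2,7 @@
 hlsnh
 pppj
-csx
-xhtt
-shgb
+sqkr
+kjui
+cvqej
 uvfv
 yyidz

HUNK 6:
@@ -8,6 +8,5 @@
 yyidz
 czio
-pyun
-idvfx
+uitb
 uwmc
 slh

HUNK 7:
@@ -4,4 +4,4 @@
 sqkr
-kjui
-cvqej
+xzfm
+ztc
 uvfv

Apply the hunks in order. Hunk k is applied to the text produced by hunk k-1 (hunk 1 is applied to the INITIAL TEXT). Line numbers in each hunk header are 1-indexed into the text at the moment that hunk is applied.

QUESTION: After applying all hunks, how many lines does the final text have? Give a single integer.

Answer: 13

Derivation:
Hunk 1: at line 9 remove [xrz] add [rzgz,wwf,hgw] -> 13 lines: bro hlsnh pppj csx rbx czio pyun idvfx uwmc rzgz wwf hgw zqevj
Hunk 2: at line 3 remove [rbx] add [xhtt,shgb,whk] -> 15 lines: bro hlsnh pppj csx xhtt shgb whk czio pyun idvfx uwmc rzgz wwf hgw zqevj
Hunk 3: at line 11 remove [rzgz,wwf,hgw] add [slh] -> 13 lines: bro hlsnh pppj csx xhtt shgb whk czio pyun idvfx uwmc slh zqevj
Hunk 4: at line 6 remove [whk] add [uvfv,yyidz] -> 14 lines: bro hlsnh pppj csx xhtt shgb uvfv yyidz czio pyun idvfx uwmc slh zqevj
Hunk 5: at line 2 remove [csx,xhtt,shgb] add [sqkr,kjui,cvqej] -> 14 lines: bro hlsnh pppj sqkr kjui cvqej uvfv yyidz czio pyun idvfx uwmc slh zqevj
Hunk 6: at line 8 remove [pyun,idvfx] add [uitb] -> 13 lines: bro hlsnh pppj sqkr kjui cvqej uvfv yyidz czio uitb uwmc slh zqevj
Hunk 7: at line 4 remove [kjui,cvqej] add [xzfm,ztc] -> 13 lines: bro hlsnh pppj sqkr xzfm ztc uvfv yyidz czio uitb uwmc slh zqevj
Final line count: 13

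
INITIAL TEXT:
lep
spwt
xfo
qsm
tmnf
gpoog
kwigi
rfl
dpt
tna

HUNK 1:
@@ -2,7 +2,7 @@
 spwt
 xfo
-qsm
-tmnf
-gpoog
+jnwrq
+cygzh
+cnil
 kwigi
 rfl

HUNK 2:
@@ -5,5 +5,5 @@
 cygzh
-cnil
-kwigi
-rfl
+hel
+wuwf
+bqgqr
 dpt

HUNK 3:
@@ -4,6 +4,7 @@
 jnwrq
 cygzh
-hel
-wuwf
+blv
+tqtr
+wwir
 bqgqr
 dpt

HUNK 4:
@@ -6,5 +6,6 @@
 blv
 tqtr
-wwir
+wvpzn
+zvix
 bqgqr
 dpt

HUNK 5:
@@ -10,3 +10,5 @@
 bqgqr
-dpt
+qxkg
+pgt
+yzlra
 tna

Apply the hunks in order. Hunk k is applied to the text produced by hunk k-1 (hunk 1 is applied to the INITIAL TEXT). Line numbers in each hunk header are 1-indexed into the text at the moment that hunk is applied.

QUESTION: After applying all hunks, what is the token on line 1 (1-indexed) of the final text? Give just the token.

Hunk 1: at line 2 remove [qsm,tmnf,gpoog] add [jnwrq,cygzh,cnil] -> 10 lines: lep spwt xfo jnwrq cygzh cnil kwigi rfl dpt tna
Hunk 2: at line 5 remove [cnil,kwigi,rfl] add [hel,wuwf,bqgqr] -> 10 lines: lep spwt xfo jnwrq cygzh hel wuwf bqgqr dpt tna
Hunk 3: at line 4 remove [hel,wuwf] add [blv,tqtr,wwir] -> 11 lines: lep spwt xfo jnwrq cygzh blv tqtr wwir bqgqr dpt tna
Hunk 4: at line 6 remove [wwir] add [wvpzn,zvix] -> 12 lines: lep spwt xfo jnwrq cygzh blv tqtr wvpzn zvix bqgqr dpt tna
Hunk 5: at line 10 remove [dpt] add [qxkg,pgt,yzlra] -> 14 lines: lep spwt xfo jnwrq cygzh blv tqtr wvpzn zvix bqgqr qxkg pgt yzlra tna
Final line 1: lep

Answer: lep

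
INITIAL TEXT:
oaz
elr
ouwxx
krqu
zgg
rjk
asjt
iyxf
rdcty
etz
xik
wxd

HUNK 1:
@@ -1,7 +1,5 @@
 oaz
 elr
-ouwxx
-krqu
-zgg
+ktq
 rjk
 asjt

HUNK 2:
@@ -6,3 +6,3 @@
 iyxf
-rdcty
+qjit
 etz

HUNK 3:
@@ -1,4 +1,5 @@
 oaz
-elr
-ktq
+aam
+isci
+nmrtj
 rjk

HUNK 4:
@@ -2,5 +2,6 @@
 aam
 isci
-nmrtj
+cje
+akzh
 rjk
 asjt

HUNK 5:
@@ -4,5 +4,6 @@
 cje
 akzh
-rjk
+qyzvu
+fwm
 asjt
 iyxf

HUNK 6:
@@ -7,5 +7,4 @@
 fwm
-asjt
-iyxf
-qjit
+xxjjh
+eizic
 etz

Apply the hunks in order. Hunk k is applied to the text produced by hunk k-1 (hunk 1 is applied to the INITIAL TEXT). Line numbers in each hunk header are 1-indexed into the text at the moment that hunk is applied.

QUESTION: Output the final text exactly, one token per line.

Answer: oaz
aam
isci
cje
akzh
qyzvu
fwm
xxjjh
eizic
etz
xik
wxd

Derivation:
Hunk 1: at line 1 remove [ouwxx,krqu,zgg] add [ktq] -> 10 lines: oaz elr ktq rjk asjt iyxf rdcty etz xik wxd
Hunk 2: at line 6 remove [rdcty] add [qjit] -> 10 lines: oaz elr ktq rjk asjt iyxf qjit etz xik wxd
Hunk 3: at line 1 remove [elr,ktq] add [aam,isci,nmrtj] -> 11 lines: oaz aam isci nmrtj rjk asjt iyxf qjit etz xik wxd
Hunk 4: at line 2 remove [nmrtj] add [cje,akzh] -> 12 lines: oaz aam isci cje akzh rjk asjt iyxf qjit etz xik wxd
Hunk 5: at line 4 remove [rjk] add [qyzvu,fwm] -> 13 lines: oaz aam isci cje akzh qyzvu fwm asjt iyxf qjit etz xik wxd
Hunk 6: at line 7 remove [asjt,iyxf,qjit] add [xxjjh,eizic] -> 12 lines: oaz aam isci cje akzh qyzvu fwm xxjjh eizic etz xik wxd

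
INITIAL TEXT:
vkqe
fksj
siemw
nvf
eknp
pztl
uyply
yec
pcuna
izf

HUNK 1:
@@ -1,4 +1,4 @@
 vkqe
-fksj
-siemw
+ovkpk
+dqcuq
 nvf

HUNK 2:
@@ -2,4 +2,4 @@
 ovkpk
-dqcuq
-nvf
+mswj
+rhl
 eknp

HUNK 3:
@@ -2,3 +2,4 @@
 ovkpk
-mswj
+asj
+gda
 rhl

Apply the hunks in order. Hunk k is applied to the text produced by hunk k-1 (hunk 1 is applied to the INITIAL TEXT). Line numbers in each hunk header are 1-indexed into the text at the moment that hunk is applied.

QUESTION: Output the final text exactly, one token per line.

Answer: vkqe
ovkpk
asj
gda
rhl
eknp
pztl
uyply
yec
pcuna
izf

Derivation:
Hunk 1: at line 1 remove [fksj,siemw] add [ovkpk,dqcuq] -> 10 lines: vkqe ovkpk dqcuq nvf eknp pztl uyply yec pcuna izf
Hunk 2: at line 2 remove [dqcuq,nvf] add [mswj,rhl] -> 10 lines: vkqe ovkpk mswj rhl eknp pztl uyply yec pcuna izf
Hunk 3: at line 2 remove [mswj] add [asj,gda] -> 11 lines: vkqe ovkpk asj gda rhl eknp pztl uyply yec pcuna izf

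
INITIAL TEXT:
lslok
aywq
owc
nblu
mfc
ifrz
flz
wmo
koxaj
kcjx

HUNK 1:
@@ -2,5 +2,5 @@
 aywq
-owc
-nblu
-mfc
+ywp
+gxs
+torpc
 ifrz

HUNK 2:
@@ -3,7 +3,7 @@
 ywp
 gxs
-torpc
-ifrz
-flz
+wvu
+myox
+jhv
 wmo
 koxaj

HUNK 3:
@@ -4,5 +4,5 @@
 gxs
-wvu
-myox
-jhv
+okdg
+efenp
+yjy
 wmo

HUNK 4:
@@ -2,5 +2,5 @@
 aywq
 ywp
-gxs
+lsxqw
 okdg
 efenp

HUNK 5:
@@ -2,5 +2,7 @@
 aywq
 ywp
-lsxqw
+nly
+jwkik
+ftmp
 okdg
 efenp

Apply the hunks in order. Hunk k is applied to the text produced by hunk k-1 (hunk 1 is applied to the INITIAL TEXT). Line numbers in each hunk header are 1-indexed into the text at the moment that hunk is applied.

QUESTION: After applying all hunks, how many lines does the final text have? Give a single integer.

Hunk 1: at line 2 remove [owc,nblu,mfc] add [ywp,gxs,torpc] -> 10 lines: lslok aywq ywp gxs torpc ifrz flz wmo koxaj kcjx
Hunk 2: at line 3 remove [torpc,ifrz,flz] add [wvu,myox,jhv] -> 10 lines: lslok aywq ywp gxs wvu myox jhv wmo koxaj kcjx
Hunk 3: at line 4 remove [wvu,myox,jhv] add [okdg,efenp,yjy] -> 10 lines: lslok aywq ywp gxs okdg efenp yjy wmo koxaj kcjx
Hunk 4: at line 2 remove [gxs] add [lsxqw] -> 10 lines: lslok aywq ywp lsxqw okdg efenp yjy wmo koxaj kcjx
Hunk 5: at line 2 remove [lsxqw] add [nly,jwkik,ftmp] -> 12 lines: lslok aywq ywp nly jwkik ftmp okdg efenp yjy wmo koxaj kcjx
Final line count: 12

Answer: 12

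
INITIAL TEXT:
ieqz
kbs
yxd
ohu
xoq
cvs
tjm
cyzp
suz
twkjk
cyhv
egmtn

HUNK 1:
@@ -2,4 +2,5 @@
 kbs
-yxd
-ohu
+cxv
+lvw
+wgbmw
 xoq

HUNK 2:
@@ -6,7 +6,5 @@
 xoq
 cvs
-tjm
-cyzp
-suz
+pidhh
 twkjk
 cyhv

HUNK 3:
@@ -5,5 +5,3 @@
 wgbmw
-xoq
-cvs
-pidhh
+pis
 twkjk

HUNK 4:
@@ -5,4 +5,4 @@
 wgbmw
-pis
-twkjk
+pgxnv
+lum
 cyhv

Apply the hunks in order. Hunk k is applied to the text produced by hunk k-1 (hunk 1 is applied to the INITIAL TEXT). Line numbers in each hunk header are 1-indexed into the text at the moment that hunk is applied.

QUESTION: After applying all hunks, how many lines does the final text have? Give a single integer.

Hunk 1: at line 2 remove [yxd,ohu] add [cxv,lvw,wgbmw] -> 13 lines: ieqz kbs cxv lvw wgbmw xoq cvs tjm cyzp suz twkjk cyhv egmtn
Hunk 2: at line 6 remove [tjm,cyzp,suz] add [pidhh] -> 11 lines: ieqz kbs cxv lvw wgbmw xoq cvs pidhh twkjk cyhv egmtn
Hunk 3: at line 5 remove [xoq,cvs,pidhh] add [pis] -> 9 lines: ieqz kbs cxv lvw wgbmw pis twkjk cyhv egmtn
Hunk 4: at line 5 remove [pis,twkjk] add [pgxnv,lum] -> 9 lines: ieqz kbs cxv lvw wgbmw pgxnv lum cyhv egmtn
Final line count: 9

Answer: 9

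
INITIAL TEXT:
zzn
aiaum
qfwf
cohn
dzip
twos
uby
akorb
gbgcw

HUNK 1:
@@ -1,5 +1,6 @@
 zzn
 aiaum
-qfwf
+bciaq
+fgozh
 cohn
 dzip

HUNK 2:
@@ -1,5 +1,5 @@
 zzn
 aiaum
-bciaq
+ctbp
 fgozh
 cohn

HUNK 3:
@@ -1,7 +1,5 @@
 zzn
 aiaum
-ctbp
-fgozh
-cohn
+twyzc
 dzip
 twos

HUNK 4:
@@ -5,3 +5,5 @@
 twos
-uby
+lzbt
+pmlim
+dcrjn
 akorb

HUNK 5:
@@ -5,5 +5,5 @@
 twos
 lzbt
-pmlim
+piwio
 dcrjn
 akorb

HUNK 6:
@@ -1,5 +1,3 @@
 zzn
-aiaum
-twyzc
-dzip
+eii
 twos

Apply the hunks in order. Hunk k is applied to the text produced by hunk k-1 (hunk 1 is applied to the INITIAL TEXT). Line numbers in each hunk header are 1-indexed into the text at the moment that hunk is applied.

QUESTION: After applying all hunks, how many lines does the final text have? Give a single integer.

Answer: 8

Derivation:
Hunk 1: at line 1 remove [qfwf] add [bciaq,fgozh] -> 10 lines: zzn aiaum bciaq fgozh cohn dzip twos uby akorb gbgcw
Hunk 2: at line 1 remove [bciaq] add [ctbp] -> 10 lines: zzn aiaum ctbp fgozh cohn dzip twos uby akorb gbgcw
Hunk 3: at line 1 remove [ctbp,fgozh,cohn] add [twyzc] -> 8 lines: zzn aiaum twyzc dzip twos uby akorb gbgcw
Hunk 4: at line 5 remove [uby] add [lzbt,pmlim,dcrjn] -> 10 lines: zzn aiaum twyzc dzip twos lzbt pmlim dcrjn akorb gbgcw
Hunk 5: at line 5 remove [pmlim] add [piwio] -> 10 lines: zzn aiaum twyzc dzip twos lzbt piwio dcrjn akorb gbgcw
Hunk 6: at line 1 remove [aiaum,twyzc,dzip] add [eii] -> 8 lines: zzn eii twos lzbt piwio dcrjn akorb gbgcw
Final line count: 8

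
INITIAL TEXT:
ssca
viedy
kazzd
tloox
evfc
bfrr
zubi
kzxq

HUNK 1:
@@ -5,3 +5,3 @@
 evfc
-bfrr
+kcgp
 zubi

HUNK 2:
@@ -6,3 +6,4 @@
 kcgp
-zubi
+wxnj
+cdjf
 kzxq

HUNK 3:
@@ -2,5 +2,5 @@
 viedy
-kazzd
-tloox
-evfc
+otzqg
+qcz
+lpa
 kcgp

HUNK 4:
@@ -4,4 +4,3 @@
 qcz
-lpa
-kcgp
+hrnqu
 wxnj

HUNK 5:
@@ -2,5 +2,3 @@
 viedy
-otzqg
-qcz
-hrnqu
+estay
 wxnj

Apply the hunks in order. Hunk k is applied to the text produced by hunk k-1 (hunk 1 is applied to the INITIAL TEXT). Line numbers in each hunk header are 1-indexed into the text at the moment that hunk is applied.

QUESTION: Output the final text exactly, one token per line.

Hunk 1: at line 5 remove [bfrr] add [kcgp] -> 8 lines: ssca viedy kazzd tloox evfc kcgp zubi kzxq
Hunk 2: at line 6 remove [zubi] add [wxnj,cdjf] -> 9 lines: ssca viedy kazzd tloox evfc kcgp wxnj cdjf kzxq
Hunk 3: at line 2 remove [kazzd,tloox,evfc] add [otzqg,qcz,lpa] -> 9 lines: ssca viedy otzqg qcz lpa kcgp wxnj cdjf kzxq
Hunk 4: at line 4 remove [lpa,kcgp] add [hrnqu] -> 8 lines: ssca viedy otzqg qcz hrnqu wxnj cdjf kzxq
Hunk 5: at line 2 remove [otzqg,qcz,hrnqu] add [estay] -> 6 lines: ssca viedy estay wxnj cdjf kzxq

Answer: ssca
viedy
estay
wxnj
cdjf
kzxq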